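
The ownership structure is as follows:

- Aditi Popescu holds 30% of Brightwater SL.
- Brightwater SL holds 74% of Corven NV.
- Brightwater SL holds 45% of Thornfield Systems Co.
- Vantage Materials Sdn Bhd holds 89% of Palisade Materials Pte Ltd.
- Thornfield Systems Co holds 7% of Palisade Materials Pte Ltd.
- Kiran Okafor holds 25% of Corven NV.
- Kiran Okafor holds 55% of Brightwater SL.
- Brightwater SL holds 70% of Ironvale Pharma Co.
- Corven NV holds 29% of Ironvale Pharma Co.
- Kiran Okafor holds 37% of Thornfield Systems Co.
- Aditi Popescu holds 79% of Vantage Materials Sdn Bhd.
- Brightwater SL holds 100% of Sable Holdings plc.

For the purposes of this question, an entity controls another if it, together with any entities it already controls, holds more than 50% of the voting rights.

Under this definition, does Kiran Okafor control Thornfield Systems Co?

Yes

Kiran holds 55% of Brightwater, so Kiran controls Brightwater.
Kiran and Brightwater together hold 37% + 45% = 82% of Thornfield, so Kiran controls Thornfield.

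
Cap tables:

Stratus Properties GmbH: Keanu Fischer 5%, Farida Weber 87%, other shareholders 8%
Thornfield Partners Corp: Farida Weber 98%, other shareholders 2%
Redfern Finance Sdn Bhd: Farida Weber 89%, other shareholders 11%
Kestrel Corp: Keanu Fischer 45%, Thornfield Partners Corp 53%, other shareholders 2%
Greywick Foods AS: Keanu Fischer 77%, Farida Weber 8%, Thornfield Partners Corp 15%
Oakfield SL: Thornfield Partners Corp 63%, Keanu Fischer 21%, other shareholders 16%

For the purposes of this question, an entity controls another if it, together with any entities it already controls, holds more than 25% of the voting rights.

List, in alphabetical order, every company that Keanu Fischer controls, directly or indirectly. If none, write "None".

Greywick Foods AS, Kestrel Corp

Keanu holds 45% of Kestrel, so Keanu controls Kestrel.
Keanu holds 77% of Greywick, so Keanu controls Greywick.
No other company's threshold is met.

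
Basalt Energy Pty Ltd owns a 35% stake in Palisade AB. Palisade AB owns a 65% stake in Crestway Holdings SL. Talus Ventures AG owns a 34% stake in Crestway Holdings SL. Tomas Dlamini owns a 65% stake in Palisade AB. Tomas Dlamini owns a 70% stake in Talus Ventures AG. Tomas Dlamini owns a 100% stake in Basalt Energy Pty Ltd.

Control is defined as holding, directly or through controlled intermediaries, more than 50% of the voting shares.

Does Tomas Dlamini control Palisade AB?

Yes

Tomas holds 100% of Basalt, so Tomas controls Basalt.
Tomas and Basalt together hold 65% + 35% = 100% of Palisade, so Tomas controls Palisade.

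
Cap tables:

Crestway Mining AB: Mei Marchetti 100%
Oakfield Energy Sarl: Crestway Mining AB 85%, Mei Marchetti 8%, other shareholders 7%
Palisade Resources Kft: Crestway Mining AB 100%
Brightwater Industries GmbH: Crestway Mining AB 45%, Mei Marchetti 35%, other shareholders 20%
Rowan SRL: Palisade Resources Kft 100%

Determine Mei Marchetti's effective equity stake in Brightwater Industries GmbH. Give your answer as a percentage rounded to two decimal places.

80.00%

Mei reaches Brightwater along 2 paths.
Via Crestway: 100% × 45% = 45%.
Direct stake: 35% = 35%.
Total: 45% + 35% = 80%.
Rounded: 80.00%.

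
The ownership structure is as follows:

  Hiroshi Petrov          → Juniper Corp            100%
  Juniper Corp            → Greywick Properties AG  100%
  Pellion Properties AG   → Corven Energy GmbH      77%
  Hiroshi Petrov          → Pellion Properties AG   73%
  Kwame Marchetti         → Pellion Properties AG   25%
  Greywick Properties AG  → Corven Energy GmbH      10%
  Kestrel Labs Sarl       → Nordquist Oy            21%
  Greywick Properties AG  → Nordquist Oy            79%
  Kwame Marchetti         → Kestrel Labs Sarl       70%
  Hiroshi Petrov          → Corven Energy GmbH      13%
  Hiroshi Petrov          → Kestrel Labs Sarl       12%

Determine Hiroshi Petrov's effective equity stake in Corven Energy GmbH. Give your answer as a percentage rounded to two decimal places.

Hiroshi reaches Corven along 3 paths.
Via Pellion: 73% × 77% = 56.21%.
Via Juniper → Greywick: 100% × 100% × 10% = 10%.
Direct stake: 13% = 13%.
Total: 56.21% + 10% + 13% = 79.21%.

79.21%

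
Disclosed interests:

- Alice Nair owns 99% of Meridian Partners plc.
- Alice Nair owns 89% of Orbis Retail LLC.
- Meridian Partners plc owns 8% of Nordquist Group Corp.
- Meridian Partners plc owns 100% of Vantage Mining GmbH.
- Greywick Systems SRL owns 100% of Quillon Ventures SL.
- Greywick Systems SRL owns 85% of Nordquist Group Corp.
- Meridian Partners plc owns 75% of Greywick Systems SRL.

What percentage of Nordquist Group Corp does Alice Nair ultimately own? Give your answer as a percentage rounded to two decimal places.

71.03%

Alice reaches Nordquist along 2 paths.
Via Meridian → Greywick: 99% × 75% × 85% = 63.1125%.
Via Meridian: 99% × 8% = 7.92%.
Total: 63.1125% + 7.92% = 71.0325%.
Rounded: 71.03%.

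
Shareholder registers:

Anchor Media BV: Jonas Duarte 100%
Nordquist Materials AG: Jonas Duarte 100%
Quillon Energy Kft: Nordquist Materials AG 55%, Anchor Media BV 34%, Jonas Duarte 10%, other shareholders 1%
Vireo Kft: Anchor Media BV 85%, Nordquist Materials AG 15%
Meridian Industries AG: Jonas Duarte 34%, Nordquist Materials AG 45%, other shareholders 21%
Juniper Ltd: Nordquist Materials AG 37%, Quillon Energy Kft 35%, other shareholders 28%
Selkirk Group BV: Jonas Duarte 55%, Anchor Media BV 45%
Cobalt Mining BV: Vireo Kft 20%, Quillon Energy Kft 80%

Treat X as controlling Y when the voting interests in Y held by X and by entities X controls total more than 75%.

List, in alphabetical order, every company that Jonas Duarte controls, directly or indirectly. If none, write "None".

Jonas holds 100% of Anchor, so Jonas controls Anchor.
Jonas holds 100% of Nordquist, so Jonas controls Nordquist.
Nordquist and Anchor and Jonas together hold 55% + 34% + 10% = 99% of Quillon, so Jonas controls Quillon.
Anchor and Nordquist together hold 85% + 15% = 100% of Vireo, so Jonas controls Vireo.
Jonas and Nordquist together hold 34% + 45% = 79% of Meridian, so Jonas controls Meridian.
Jonas and Anchor together hold 55% + 45% = 100% of Selkirk, so Jonas controls Selkirk.
Vireo and Quillon together hold 20% + 80% = 100% of Cobalt, so Jonas controls Cobalt.
No other company's threshold is met.

Anchor Media BV, Cobalt Mining BV, Meridian Industries AG, Nordquist Materials AG, Quillon Energy Kft, Selkirk Group BV, Vireo Kft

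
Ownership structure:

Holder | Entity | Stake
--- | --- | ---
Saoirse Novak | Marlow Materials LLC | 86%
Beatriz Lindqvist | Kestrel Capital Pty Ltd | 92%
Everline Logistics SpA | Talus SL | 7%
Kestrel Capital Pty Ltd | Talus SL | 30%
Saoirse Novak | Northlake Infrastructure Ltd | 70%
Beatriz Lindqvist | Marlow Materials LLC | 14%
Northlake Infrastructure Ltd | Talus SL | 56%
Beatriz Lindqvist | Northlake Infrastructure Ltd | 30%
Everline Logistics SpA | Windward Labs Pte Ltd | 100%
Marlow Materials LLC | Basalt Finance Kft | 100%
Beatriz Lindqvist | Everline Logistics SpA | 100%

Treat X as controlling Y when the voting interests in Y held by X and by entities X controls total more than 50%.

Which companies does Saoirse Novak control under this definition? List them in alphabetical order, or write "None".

Basalt Finance Kft, Marlow Materials LLC, Northlake Infrastructure Ltd, Talus SL

Saoirse holds 70% of Northlake, so Saoirse controls Northlake.
Saoirse holds 86% of Marlow, so Saoirse controls Marlow.
Northlake holds 56% of Talus, so Saoirse controls Talus.
Marlow holds 100% of Basalt, so Saoirse controls Basalt.
No other company's threshold is met.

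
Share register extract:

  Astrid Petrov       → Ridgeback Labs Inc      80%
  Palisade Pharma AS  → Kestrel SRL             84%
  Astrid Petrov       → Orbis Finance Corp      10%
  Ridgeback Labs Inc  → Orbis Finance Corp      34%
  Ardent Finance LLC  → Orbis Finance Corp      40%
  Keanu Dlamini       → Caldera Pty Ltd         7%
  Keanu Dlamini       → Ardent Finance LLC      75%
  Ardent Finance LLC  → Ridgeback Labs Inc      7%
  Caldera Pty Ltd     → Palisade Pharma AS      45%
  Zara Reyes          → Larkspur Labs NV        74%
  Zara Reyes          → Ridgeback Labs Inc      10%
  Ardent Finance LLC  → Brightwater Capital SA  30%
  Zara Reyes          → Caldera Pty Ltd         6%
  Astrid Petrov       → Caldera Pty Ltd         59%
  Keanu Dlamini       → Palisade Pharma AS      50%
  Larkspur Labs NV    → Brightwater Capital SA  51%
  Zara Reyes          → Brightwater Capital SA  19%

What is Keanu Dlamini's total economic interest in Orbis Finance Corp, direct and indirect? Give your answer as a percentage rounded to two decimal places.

Keanu reaches Orbis along 2 paths.
Via Ardent → Ridgeback: 75% × 7% × 34% = 1.785%.
Via Ardent: 75% × 40% = 30%.
Total: 1.785% + 30% = 31.785%.
Rounded: 31.79%.

31.79%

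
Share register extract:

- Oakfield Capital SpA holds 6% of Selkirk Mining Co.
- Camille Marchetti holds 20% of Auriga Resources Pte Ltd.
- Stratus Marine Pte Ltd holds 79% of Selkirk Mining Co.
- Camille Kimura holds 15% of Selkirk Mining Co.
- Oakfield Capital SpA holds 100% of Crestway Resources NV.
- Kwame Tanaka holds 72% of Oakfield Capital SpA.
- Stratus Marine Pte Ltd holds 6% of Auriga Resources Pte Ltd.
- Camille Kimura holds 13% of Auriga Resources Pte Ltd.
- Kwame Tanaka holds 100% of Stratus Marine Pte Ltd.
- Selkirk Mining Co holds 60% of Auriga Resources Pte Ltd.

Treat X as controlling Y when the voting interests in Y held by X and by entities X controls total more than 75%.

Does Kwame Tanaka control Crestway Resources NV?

Kwame holds 100% of Stratus, so Kwame controls Stratus.
Stratus holds 79% of Selkirk, so Kwame controls Selkirk.
Neither Kwame nor any entity Kwame controls holds any voting interest in Crestway.
So Kwame does not control Crestway.

No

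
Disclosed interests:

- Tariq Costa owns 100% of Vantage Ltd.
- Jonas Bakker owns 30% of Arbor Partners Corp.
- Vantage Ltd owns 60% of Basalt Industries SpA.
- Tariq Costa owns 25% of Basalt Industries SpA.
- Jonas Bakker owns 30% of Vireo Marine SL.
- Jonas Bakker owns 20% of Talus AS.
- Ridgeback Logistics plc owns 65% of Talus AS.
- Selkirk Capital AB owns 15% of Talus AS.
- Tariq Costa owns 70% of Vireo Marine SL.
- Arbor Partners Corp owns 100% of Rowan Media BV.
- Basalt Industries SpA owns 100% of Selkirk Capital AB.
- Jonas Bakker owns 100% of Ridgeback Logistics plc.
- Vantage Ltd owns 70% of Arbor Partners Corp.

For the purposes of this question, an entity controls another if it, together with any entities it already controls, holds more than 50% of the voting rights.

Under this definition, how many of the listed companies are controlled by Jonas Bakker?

Jonas holds 100% of Ridgeback, so Jonas controls Ridgeback.
Ridgeback and Jonas together hold 65% + 20% = 85% of Talus, so Jonas controls Talus.
No other company's threshold is met.
Jonas controls 2 companies.

2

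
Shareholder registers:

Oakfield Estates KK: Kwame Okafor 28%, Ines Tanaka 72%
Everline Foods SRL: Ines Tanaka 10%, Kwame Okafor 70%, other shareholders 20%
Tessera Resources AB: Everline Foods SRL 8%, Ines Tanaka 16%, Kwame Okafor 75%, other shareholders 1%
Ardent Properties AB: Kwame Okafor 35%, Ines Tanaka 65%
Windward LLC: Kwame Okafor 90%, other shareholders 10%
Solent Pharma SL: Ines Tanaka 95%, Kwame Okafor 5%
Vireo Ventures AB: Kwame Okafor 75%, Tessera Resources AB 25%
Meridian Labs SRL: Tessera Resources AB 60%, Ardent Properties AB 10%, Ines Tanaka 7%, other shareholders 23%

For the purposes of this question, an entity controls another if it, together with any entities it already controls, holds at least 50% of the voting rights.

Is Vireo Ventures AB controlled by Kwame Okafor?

Yes

Kwame holds 70% of Everline, so Kwame controls Everline.
Everline and Kwame together hold 8% + 75% = 83% of Tessera, so Kwame controls Tessera.
Kwame and Tessera together hold 75% + 25% = 100% of Vireo, so Kwame controls Vireo.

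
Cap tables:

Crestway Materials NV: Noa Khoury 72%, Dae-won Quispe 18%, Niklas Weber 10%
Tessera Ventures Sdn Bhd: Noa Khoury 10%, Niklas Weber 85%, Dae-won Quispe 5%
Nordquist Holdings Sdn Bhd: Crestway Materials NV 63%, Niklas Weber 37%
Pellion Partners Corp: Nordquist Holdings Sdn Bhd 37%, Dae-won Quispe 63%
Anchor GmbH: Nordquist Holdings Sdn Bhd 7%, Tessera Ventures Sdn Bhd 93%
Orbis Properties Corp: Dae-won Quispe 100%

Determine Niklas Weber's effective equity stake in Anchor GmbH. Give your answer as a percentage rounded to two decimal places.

82.08%

Niklas reaches Anchor along 3 paths.
Via Crestway → Nordquist: 10% × 63% × 7% = 0.441%.
Via Nordquist: 37% × 7% = 2.59%.
Via Tessera: 85% × 93% = 79.05%.
Total: 0.441% + 2.59% + 79.05% = 82.081%.
Rounded: 82.08%.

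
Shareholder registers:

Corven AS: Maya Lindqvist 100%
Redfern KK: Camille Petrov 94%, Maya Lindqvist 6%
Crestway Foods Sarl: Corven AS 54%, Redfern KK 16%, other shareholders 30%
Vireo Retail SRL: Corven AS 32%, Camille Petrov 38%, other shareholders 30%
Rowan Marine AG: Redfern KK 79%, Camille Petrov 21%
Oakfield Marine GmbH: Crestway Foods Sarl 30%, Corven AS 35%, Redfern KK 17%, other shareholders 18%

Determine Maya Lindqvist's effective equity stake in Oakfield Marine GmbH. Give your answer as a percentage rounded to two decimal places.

52.51%

Maya reaches Oakfield along 4 paths.
Via Corven → Crestway: 100% × 54% × 30% = 16.2%.
Via Redfern → Crestway: 6% × 16% × 30% = 0.288%.
Via Corven: 100% × 35% = 35%.
Via Redfern: 6% × 17% = 1.02%.
Total: 16.2% + 0.288% + 35% + 1.02% = 52.508%.
Rounded: 52.51%.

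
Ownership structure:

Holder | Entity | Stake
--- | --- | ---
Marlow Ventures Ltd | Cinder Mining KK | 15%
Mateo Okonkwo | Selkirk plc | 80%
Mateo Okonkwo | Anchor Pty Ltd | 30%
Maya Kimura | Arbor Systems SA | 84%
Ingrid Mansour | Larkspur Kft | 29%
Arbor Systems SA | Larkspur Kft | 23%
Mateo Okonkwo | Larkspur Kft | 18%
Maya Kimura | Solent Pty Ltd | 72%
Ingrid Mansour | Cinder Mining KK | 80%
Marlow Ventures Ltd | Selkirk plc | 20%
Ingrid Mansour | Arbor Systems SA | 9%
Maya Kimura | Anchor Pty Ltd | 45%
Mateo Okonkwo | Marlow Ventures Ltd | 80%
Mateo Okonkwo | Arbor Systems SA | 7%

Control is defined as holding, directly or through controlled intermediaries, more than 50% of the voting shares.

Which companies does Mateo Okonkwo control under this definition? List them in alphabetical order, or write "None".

Marlow Ventures Ltd, Selkirk plc

Mateo holds 80% of Marlow, so Mateo controls Marlow.
Mateo and Marlow together hold 80% + 20% = 100% of Selkirk, so Mateo controls Selkirk.
No other company's threshold is met.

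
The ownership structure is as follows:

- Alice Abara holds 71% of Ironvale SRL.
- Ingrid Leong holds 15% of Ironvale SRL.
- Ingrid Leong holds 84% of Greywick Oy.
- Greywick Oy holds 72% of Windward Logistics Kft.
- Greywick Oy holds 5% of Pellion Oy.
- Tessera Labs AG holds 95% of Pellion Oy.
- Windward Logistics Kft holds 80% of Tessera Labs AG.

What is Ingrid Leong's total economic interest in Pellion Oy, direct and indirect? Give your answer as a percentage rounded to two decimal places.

Ingrid reaches Pellion along 2 paths.
Via Greywick: 84% × 5% = 4.2%.
Via Greywick → Windward → Tessera: 84% × 72% × 80% × 95% = 45.9648%.
Total: 4.2% + 45.9648% = 50.1648%.
Rounded: 50.16%.

50.16%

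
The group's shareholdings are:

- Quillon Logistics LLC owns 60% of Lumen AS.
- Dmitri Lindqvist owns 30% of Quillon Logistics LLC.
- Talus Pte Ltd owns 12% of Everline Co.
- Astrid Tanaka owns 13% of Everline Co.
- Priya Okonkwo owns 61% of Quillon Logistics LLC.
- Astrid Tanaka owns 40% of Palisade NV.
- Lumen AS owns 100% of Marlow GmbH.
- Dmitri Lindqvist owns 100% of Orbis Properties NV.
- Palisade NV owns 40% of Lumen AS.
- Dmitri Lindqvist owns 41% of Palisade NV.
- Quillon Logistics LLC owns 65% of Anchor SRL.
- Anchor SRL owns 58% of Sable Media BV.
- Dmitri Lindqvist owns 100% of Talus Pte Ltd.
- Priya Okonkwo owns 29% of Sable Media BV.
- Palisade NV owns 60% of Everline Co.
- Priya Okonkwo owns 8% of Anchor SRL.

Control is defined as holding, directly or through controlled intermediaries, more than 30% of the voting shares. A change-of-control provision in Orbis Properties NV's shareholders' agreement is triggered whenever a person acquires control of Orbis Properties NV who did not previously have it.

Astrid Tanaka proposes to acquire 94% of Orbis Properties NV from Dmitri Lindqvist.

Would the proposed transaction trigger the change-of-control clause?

The purchase adds only to Astrid's holdings (Dmitri's stake shrinks), so Astrid is the only person who could newly come to control Orbis.
Astrid holds 40% of Palisade, so Astrid controls Palisade.
Palisade holds 40% of Lumen, so Astrid controls Lumen.
Astrid and Palisade together hold 13% + 60% = 73% of Everline, so Astrid controls Everline.
Lumen holds 100% of Marlow, so Astrid controls Marlow.
Neither Astrid nor any entity Astrid controls holds any voting interest in Orbis.
So before the transaction, Astrid does not control Orbis.
After the purchase, Astrid holds 94% of Orbis directly, and Dmitri's stake falls to 6%.
Astrid holds 94% of Orbis, so Astrid controls Orbis.
Astrid did not control Orbis before and does after, so the clause is triggered.

Yes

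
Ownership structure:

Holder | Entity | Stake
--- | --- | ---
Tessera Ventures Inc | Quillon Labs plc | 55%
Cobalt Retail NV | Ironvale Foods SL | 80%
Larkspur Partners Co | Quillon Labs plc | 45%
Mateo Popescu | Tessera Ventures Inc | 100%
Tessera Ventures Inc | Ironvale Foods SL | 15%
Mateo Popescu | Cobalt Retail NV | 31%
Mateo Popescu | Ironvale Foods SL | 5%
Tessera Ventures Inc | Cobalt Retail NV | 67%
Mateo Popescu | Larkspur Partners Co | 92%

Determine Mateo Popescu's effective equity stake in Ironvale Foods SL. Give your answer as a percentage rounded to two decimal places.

Mateo reaches Ironvale along 4 paths.
Direct stake: 5% = 5%.
Via Tessera → Cobalt: 100% × 67% × 80% = 53.6%.
Via Cobalt: 31% × 80% = 24.8%.
Via Tessera: 100% × 15% = 15%.
Total: 5% + 53.6% + 24.8% + 15% = 98.4%.
Rounded: 98.40%.

98.40%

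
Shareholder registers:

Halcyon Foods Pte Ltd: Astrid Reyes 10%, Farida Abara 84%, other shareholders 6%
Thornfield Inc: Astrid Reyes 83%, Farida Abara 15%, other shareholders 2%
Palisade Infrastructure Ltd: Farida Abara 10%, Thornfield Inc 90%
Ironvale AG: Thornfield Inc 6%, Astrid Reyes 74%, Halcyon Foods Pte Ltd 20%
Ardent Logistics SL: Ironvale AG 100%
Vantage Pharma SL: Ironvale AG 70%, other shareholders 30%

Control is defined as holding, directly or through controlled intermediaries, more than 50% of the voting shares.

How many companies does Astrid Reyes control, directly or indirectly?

Astrid holds 83% of Thornfield, so Astrid controls Thornfield.
Thornfield holds 90% of Palisade, so Astrid controls Palisade.
Thornfield and Astrid together hold 6% + 74% = 80% of Ironvale, so Astrid controls Ironvale.
Ironvale holds 100% of Ardent, so Astrid controls Ardent.
Ironvale holds 70% of Vantage, so Astrid controls Vantage.
No other company's threshold is met.
Astrid controls 5 companies.

5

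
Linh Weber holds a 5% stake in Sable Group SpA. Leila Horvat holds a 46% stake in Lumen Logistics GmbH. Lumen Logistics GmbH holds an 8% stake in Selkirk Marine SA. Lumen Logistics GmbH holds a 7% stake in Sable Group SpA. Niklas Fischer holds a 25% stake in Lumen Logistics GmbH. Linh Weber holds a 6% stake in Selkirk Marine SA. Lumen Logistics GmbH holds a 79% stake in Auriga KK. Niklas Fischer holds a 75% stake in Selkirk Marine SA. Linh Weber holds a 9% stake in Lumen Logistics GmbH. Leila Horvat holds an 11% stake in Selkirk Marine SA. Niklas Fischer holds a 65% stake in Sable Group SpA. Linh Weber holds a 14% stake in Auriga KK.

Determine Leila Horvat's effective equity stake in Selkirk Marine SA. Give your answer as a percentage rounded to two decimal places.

Leila reaches Selkirk along 2 paths.
Via Lumen: 46% × 8% = 3.68%.
Direct stake: 11% = 11%.
Total: 3.68% + 11% = 14.68%.

14.68%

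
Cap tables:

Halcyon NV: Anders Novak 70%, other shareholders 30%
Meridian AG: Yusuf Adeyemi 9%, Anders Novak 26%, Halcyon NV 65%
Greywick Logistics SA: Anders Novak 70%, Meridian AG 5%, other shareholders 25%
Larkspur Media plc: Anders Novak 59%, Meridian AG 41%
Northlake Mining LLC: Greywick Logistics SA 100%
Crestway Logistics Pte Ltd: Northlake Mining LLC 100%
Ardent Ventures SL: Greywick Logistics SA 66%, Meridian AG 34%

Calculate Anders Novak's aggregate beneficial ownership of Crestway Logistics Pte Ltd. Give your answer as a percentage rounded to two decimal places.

73.58%

Anders reaches Crestway along 3 paths.
Via Greywick → Northlake: 70% × 100% × 100% = 70%.
Via Meridian → Greywick → Northlake: 26% × 5% × 100% × 100% = 1.3%.
Via Halcyon → Meridian → Greywick → Northlake: 70% × 65% × 5% × 100% × 100% = 2.275%.
Total: 70% + 1.3% + 2.275% = 73.575%.
Rounded: 73.58%.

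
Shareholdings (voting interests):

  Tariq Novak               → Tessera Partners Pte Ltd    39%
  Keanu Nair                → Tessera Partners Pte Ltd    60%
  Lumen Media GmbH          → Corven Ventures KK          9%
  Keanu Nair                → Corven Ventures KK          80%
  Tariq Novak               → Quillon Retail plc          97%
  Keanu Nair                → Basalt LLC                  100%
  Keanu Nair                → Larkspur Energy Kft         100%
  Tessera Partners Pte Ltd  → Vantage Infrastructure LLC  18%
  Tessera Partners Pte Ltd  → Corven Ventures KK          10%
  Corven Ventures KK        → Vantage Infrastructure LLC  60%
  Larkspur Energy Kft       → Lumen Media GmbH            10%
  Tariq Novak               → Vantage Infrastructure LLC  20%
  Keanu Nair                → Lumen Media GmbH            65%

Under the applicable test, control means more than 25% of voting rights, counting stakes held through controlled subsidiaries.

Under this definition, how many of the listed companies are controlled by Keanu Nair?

6

Keanu holds 100% of Larkspur, so Keanu controls Larkspur.
Keanu holds 60% of Tessera, so Keanu controls Tessera.
Keanu and Larkspur together hold 65% + 10% = 75% of Lumen, so Keanu controls Lumen.
Keanu holds 100% of Basalt, so Keanu controls Basalt.
Tessera and Keanu and Lumen together hold 10% + 80% + 9% = 99% of Corven, so Keanu controls Corven.
Corven and Tessera together hold 60% + 18% = 78% of Vantage, so Keanu controls Vantage.
No other company's threshold is met.
Keanu controls 6 companies.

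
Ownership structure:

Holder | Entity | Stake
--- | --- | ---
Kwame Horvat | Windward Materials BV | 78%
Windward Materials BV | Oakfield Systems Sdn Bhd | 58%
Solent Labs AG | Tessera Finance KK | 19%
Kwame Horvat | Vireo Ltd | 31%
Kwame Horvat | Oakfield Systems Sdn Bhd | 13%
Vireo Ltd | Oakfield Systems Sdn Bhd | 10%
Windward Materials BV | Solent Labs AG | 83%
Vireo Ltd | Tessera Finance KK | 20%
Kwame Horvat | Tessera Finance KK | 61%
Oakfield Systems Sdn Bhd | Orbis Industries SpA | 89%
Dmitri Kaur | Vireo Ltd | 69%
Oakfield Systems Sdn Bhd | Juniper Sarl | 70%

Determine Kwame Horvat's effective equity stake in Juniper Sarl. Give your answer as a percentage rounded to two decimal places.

Kwame reaches Juniper along 3 paths.
Via Vireo → Oakfield: 31% × 10% × 70% = 2.17%.
Via Oakfield: 13% × 70% = 9.1%.
Via Windward → Oakfield: 78% × 58% × 70% = 31.668%.
Total: 2.17% + 9.1% + 31.668% = 42.938%.
Rounded: 42.94%.

42.94%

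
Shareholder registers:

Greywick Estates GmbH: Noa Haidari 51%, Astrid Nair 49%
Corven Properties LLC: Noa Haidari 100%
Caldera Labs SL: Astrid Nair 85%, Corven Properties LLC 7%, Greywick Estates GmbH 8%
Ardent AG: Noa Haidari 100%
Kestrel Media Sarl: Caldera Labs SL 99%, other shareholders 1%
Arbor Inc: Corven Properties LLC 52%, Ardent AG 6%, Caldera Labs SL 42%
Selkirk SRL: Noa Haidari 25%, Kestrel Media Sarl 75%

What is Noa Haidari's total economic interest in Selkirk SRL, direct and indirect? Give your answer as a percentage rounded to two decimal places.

Noa reaches Selkirk along 3 paths.
Direct stake: 25% = 25%.
Via Corven → Caldera → Kestrel: 100% × 7% × 99% × 75% = 5.1975%.
Via Greywick → Caldera → Kestrel: 51% × 8% × 99% × 75% = 3.0294%.
Total: 25% + 5.1975% + 3.0294% = 33.2269%.
Rounded: 33.23%.

33.23%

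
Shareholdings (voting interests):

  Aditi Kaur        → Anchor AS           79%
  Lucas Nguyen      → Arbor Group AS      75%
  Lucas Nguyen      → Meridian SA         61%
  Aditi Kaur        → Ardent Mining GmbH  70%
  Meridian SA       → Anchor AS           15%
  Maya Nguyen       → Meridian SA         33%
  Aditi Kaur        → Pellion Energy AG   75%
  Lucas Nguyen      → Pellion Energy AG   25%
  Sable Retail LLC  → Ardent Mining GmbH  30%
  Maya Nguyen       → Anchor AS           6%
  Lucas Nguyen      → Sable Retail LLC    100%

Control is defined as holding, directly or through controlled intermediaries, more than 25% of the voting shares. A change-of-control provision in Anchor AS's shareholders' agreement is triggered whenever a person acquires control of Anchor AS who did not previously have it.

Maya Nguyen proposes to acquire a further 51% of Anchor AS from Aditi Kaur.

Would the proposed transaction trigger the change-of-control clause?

The purchase adds only to Maya's holdings (Aditi's stake shrinks), so Maya is the only person who could newly come to control Anchor.
Maya holds 33% of Meridian, so Maya controls Meridian.
In Anchor, Maya's side holds only 6% + 15% = 21%, not > 25%.
So before the transaction, Maya does not control Anchor.
After the purchase, Maya's direct stake in Anchor rises to 6% + 51% = 57%, and Aditi's stake falls to 28%.
Maya and Meridian together hold 57% + 15% = 72% of Anchor, so Maya controls Anchor.
Maya did not control Anchor before and does after, so the clause is triggered.

Yes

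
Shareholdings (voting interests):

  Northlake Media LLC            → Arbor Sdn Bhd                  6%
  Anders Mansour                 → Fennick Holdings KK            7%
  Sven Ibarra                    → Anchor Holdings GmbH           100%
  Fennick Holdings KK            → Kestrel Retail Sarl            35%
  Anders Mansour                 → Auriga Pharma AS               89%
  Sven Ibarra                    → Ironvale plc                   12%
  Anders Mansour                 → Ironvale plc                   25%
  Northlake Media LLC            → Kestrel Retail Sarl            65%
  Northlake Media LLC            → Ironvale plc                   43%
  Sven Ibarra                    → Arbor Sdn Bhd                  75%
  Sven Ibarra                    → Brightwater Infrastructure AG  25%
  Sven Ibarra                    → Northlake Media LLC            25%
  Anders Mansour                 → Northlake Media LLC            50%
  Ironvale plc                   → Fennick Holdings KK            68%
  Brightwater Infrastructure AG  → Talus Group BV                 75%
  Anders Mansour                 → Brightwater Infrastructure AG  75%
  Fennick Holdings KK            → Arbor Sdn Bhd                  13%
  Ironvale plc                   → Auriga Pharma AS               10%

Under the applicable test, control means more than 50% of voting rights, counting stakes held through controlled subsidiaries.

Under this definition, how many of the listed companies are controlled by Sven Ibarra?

2

Sven holds 100% of Anchor, so Sven controls Anchor.
Sven holds 75% of Arbor, so Sven controls Arbor.
No other company's threshold is met.
Sven controls 2 companies.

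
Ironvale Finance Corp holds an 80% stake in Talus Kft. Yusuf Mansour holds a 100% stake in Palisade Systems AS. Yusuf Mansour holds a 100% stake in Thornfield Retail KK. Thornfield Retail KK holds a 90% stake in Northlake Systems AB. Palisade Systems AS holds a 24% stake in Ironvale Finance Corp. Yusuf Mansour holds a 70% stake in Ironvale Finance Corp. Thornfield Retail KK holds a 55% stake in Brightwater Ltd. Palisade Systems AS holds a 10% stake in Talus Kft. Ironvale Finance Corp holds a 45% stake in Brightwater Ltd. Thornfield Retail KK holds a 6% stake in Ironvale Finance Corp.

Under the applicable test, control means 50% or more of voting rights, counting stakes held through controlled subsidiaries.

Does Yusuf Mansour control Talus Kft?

Yes

Yusuf holds 100% of Palisade, so Yusuf controls Palisade.
Yusuf holds 100% of Thornfield, so Yusuf controls Thornfield.
Palisade and Yusuf and Thornfield together hold 24% + 70% + 6% = 100% of Ironvale, so Yusuf controls Ironvale.
Ironvale and Palisade together hold 80% + 10% = 90% of Talus, so Yusuf controls Talus.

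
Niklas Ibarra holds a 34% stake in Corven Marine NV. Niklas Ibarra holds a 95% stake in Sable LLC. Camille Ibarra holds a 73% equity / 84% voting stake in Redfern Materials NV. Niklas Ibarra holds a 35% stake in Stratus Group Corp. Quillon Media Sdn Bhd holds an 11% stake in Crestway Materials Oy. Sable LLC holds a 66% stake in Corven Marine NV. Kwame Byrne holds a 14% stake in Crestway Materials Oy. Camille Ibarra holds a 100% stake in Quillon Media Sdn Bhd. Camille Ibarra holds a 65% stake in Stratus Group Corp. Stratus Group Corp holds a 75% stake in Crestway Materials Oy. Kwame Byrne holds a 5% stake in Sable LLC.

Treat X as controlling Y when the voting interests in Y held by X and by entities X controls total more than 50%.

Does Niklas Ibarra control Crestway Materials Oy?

Niklas holds 95% of Sable, so Niklas controls Sable.
Sable and Niklas together hold 66% + 34% = 100% of Corven, so Niklas controls Corven.
Neither Niklas nor any entity Niklas controls holds any voting interest in Crestway.
So Niklas does not control Crestway.

No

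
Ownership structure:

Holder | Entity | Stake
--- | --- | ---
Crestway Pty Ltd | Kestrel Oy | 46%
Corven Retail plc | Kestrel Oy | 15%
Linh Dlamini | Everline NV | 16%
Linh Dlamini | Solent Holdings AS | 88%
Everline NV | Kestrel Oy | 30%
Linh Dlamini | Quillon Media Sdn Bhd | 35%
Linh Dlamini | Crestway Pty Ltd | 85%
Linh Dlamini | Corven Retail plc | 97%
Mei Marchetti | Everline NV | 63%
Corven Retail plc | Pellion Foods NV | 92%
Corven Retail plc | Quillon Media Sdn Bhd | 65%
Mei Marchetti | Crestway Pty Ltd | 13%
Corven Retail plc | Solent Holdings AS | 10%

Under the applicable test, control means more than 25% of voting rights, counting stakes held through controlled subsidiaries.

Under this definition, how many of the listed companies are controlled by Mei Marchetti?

Mei holds 63% of Everline, so Mei controls Everline.
Everline holds 30% of Kestrel, so Mei controls Kestrel.
No other company's threshold is met.
Mei controls 2 companies.

2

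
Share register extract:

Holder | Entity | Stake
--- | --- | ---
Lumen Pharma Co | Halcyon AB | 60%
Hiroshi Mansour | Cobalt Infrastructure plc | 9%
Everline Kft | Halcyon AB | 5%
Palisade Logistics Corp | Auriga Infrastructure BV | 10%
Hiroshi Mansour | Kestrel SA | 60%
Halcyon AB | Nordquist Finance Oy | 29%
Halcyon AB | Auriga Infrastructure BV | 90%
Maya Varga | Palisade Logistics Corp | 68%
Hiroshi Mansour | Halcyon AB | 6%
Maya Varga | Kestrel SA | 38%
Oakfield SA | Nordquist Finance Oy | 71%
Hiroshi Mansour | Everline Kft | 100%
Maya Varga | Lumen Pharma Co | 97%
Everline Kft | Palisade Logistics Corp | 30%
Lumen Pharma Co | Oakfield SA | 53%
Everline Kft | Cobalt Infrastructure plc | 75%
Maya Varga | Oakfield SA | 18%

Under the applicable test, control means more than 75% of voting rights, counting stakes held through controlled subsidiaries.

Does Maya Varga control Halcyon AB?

No

Maya holds 97% of Lumen, so Maya controls Lumen.
In Halcyon, Maya's side holds only 60%, not > 75%.
So Maya does not control Halcyon.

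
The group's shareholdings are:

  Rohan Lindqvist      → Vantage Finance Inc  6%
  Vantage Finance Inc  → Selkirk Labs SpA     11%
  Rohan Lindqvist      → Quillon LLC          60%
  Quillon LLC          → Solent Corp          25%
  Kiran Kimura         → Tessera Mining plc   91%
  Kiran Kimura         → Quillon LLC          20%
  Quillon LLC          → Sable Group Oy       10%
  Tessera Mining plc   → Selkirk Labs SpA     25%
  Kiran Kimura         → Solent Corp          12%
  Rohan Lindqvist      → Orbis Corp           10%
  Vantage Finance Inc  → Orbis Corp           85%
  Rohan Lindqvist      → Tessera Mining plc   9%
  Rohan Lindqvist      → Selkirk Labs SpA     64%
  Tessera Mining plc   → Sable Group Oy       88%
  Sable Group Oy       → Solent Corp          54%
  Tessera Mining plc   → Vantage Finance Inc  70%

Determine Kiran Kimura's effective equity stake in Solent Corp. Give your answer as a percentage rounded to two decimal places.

Kiran reaches Solent along 4 paths.
Via Tessera → Sable: 91% × 88% × 54% = 43.2432%.
Via Quillon → Sable: 20% × 10% × 54% = 1.08%.
Via Quillon: 20% × 25% = 5%.
Direct stake: 12% = 12%.
Total: 43.2432% + 1.08% + 5% + 12% = 61.3232%.
Rounded: 61.32%.

61.32%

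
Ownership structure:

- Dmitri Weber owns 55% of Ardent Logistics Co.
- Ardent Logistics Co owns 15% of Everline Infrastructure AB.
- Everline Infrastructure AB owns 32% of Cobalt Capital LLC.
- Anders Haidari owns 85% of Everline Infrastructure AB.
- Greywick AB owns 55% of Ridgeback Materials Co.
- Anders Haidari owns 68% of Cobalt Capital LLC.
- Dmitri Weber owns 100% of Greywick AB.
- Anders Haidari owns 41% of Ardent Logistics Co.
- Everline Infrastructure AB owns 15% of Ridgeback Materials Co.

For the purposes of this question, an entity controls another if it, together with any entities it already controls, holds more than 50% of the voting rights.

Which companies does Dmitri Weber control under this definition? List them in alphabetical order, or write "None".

Dmitri holds 55% of Ardent, so Dmitri controls Ardent.
Dmitri holds 100% of Greywick, so Dmitri controls Greywick.
Greywick holds 55% of Ridgeback, so Dmitri controls Ridgeback.
No other company's threshold is met.

Ardent Logistics Co, Greywick AB, Ridgeback Materials Co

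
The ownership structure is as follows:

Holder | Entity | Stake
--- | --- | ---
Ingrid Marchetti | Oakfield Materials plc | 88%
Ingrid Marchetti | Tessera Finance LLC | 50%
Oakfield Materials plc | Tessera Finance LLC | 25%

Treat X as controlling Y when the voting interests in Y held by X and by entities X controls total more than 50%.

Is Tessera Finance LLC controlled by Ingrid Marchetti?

Ingrid holds 88% of Oakfield, so Ingrid controls Oakfield.
Ingrid and Oakfield together hold 50% + 25% = 75% of Tessera, so Ingrid controls Tessera.

Yes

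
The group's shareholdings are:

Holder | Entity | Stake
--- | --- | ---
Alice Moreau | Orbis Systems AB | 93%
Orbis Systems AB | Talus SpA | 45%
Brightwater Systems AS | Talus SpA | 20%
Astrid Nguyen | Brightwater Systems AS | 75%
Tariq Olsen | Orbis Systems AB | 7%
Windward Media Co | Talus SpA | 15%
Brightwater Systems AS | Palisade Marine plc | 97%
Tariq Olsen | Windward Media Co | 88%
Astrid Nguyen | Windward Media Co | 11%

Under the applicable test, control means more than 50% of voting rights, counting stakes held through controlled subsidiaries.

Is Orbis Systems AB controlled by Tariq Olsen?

Tariq holds 88% of Windward, so Tariq controls Windward.
In Orbis, Tariq's side holds only 7%, not > 50%.
So Tariq does not control Orbis.

No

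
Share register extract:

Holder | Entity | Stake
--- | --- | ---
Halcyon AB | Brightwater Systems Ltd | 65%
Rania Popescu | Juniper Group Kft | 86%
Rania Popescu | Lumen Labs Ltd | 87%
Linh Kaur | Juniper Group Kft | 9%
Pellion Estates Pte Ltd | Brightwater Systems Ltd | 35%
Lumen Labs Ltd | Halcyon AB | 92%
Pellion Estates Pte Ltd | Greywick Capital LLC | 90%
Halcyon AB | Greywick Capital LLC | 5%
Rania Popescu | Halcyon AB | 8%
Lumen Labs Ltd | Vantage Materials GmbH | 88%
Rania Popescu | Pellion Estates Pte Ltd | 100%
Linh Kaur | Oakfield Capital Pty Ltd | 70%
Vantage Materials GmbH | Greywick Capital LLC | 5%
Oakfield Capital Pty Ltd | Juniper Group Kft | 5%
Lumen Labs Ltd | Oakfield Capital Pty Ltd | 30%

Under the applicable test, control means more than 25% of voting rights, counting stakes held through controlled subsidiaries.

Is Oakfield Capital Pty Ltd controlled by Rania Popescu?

Yes

Rania holds 87% of Lumen, so Rania controls Lumen.
Lumen holds 30% of Oakfield, so Rania controls Oakfield.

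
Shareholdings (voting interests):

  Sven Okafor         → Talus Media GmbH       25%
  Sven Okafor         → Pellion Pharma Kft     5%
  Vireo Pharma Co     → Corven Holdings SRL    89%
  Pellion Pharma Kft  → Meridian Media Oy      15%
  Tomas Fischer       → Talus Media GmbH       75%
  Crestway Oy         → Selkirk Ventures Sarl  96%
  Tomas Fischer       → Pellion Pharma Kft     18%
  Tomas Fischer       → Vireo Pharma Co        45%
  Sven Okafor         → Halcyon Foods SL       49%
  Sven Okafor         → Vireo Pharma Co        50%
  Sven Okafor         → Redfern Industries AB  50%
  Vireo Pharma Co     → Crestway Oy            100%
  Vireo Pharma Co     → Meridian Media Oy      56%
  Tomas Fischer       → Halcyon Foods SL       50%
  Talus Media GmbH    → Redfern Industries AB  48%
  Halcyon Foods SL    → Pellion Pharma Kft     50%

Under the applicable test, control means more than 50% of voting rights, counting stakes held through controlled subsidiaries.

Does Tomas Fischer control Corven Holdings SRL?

No

Tomas holds 75% of Talus, so Tomas controls Talus.
Neither Tomas nor any entity Tomas controls holds any voting interest in Corven.
So Tomas does not control Corven.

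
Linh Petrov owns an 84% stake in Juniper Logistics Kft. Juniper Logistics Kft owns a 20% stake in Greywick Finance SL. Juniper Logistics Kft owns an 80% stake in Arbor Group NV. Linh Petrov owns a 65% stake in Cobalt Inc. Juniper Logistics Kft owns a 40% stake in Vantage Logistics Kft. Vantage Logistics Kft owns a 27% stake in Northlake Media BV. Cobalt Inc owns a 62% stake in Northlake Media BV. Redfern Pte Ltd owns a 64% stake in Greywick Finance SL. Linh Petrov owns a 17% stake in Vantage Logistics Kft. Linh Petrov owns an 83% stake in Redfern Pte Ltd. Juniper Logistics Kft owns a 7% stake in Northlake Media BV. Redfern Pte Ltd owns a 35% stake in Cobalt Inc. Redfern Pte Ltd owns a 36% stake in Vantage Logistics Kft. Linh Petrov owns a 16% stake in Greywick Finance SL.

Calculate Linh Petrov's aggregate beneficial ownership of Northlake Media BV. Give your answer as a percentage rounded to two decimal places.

Linh reaches Northlake along 6 paths.
Via Vantage: 17% × 27% = 4.59%.
Via Juniper → Vantage: 84% × 40% × 27% = 9.072%.
Via Redfern → Vantage: 83% × 36% × 27% = 8.0676%.
Via Juniper: 84% × 7% = 5.88%.
Via Redfern → Cobalt: 83% × 35% × 62% = 18.011%.
Via Cobalt: 65% × 62% = 40.3%.
Total: 4.59% + 9.072% + 8.0676% + 5.88% + 18.011% + 40.3% = 85.9206%.
Rounded: 85.92%.

85.92%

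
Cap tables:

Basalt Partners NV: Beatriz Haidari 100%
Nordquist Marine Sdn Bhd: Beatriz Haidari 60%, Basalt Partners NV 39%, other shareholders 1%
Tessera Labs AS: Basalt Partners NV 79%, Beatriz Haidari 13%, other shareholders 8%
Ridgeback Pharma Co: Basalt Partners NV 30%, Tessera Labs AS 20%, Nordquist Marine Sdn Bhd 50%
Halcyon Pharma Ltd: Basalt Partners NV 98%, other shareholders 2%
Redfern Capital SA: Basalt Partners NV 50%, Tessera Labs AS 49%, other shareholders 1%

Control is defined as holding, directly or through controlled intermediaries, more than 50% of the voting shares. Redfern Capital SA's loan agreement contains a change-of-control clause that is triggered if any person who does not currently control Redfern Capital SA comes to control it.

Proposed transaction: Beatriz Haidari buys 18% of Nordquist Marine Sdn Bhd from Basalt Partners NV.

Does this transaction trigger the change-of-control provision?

No

The purchase adds only to Beatriz's holdings (Basalt's stake shrinks), so Beatriz is the only person who could newly come to control Redfern.
Beatriz holds 100% of Basalt, so Beatriz controls Basalt.
Basalt and Beatriz together hold 79% + 13% = 92% of Tessera, so Beatriz controls Tessera.
Basalt and Tessera together hold 50% + 49% = 99% of Redfern, so Beatriz controls Redfern.
So Beatriz already controls Redfern before the transaction.
After the purchase, Beatriz's direct stake in Nordquist rises to 60% + 18% = 78%, and Basalt's stake falls to 21%.
Beatriz controlled Redfern already, so this is not a new person acquiring control; every other person's position is unchanged or reduced.
No new person acquires control, so the clause is not triggered.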